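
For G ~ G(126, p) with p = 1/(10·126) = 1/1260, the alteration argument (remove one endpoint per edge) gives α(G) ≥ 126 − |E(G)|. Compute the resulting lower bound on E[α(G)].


E[|E(G)|] = C(126, 2)·p = 7875 · (1/1260) = 25/4.
E[α(G)] ≥ n − E[|E(G)|] = 126 − 25/4 = 479/4.
Numerically: ≈ 119.750.
(This is only a lower bound; the true E[α(G)] may be larger.)

E[α(G)] ≥ 479/4 ≈ 119.750.


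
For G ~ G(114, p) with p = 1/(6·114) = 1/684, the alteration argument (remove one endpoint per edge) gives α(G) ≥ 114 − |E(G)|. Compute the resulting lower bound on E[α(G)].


E[|E(G)|] = C(114, 2)·p = 6441 · (1/684) = 113/12.
E[α(G)] ≥ n − E[|E(G)|] = 114 − 113/12 = 1255/12.
Numerically: ≈ 104.583333.
(This is only a lower bound; the true E[α(G)] may be larger.)

E[α(G)] ≥ 1255/12 ≈ 104.583333.


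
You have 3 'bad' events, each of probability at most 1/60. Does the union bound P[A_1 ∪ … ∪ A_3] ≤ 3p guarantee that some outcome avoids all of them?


Union bound: P[∪_{i=1}^{3} A_i] ≤ Σ_i P[A_i] ≤ 3·p = 3·(1/60) = 1/20.
Numerically: 1/20 ≈ 0.0500000.
Is 1/20 < 1? YES.
Since P[∪ A_i] ≤ 1/20 < 1, the complement has P[∩ A_i^c] ≥ 1 − 1/20 = 19/20 > 0, so some outcome avoids every A_i.

3·p = 1/20 ≈ 0.0500000; existence CERTIFIED by the union bound.


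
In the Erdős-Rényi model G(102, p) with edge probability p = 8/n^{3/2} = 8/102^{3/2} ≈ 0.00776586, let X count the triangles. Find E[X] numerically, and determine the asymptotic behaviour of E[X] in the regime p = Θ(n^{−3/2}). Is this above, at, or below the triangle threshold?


Number of potential triangles: C(102, 3) = 171700.
Each occurs with probability p³ ≈ (0.00776586)³ ≈ 4.68348559e-07.
By linearity: E[X] = C(102, 3)·p³ ≈ 171700 · 4.68348559e-07 ≈ 0.080415.
Since α = 3/2 > 1, p = c/n^{3/2} = o(1/n) is below the triangle threshold p ~ 1/n. Asymptotically E[X] ~ (c³/6)·n^{3(1−α)} = (8³/6)·n^{-1.5} → 0, so by Markov's inequality G has no triangles w.h.p.

E[X] ≈ 0.080415; in regime p = Θ(1/n^{3/2}) E[X] tends to 0 (below the triangle threshold p ~ 1/n).


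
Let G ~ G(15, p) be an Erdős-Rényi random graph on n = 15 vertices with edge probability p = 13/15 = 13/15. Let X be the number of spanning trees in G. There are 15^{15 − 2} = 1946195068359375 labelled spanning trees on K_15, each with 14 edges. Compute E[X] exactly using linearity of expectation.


K_15 has 15^{15 − 2} = 1946195068359375 labelled spanning trees.
For each such spanning tree H, let X_H = 1 if all 14 edges of H are present in G. Then P[X_H = 1] = p^{14} = (13/15)^{14} = 3937376385699289/29192926025390625.
By linearity: E[X] = Σ_H E[X_H] = 1946195068359375 · p^{14} = 1946195068359375 · 3937376385699289/29192926025390625 = 3937376385699289/15.
Numerically: E[X] ≈ 2.62492e+14.

E[X] = 1946195068359375 · (13/15)^{14} = 3937376385699289/15 ≈ 2.62492e+14.


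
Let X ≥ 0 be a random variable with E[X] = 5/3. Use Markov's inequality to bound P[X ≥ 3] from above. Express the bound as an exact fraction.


μ = E[X] = 5/3, a = 3.
Markov: P[X ≥ 3] ≤ μ/a = (5/3)/3 = 5/9.
Numerically: ≈ 0.555556.
(Since a = 3 > μ = 1.666667, the bound 5/9 is < 1 and informative.)

P[X ≥ 3] ≤ 5/9 ≈ 0.555556.


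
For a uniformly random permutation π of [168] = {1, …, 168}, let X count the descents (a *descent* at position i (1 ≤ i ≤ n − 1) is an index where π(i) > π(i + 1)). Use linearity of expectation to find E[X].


Write X = Σ X_I over i = 1, …, 167, with X_I the indicator of one descent.
There are 167 indicators.
For each fixed i, the pair (π(i), π(i+1)) is a uniformly random ordered pair of distinct values from {1, …, 168}; by symmetry P[π(i) > π(i+1)] = 1/2.
By linearity: E[X] = 167 · (1/2) = (168 − 1) · (1/2) = 167/2 ≈ 83.500000.

E[X] = 167/2 = 83.500000.


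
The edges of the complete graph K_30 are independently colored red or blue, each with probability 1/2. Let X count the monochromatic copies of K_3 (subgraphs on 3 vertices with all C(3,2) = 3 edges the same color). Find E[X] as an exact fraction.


Let X = Σ_S X_S over the C(30, 3) = 4060 subsets S of size 3, where X_S = 1 if the K_3 on S is monochromatic.
For a fixed S, the K_3 on S has C(3, 2) = 3 edges. P[all 3 edges red] = (1/2)^3, and likewise for blue, so P[monochromatic] = 2·(1/2)^3 = 2^{1 − 3} = 1/4.
Summing: E[X] = C(30, 3) · 2^{1 − 3} = 4060 · 1/4 = 1015.
Numerically: E[X] ≈ 1015.000000.

E[X] = C(30,3)·2^(1−C(3,2)) = 1015 ≈ 1015.000000.


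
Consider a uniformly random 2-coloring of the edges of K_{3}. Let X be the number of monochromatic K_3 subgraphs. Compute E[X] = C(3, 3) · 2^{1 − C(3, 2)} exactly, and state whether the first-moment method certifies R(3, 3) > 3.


E[X] = C(3, 3) · 2^{1 − 3} = 1 · 2^{−2} = 1/4.
As a reduced fraction: E[X] = 1/4 ≈ 0.2500.
Is E[X] < 1? YES.
Since E[X] < 1, there exists a 2-coloring of K_{3} with no monochromatic K_3; hence R(3, 3) > 3.

E[X] = 1/4 ≈ 0.2500; E[X] < 1, so R(3, 3) > 3.


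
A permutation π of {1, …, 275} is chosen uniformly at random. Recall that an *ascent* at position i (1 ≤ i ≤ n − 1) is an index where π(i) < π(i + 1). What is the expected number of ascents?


Write X = Σ X_I over i = 1, …, 274, with X_I the indicator of one ascent.
There are 274 indicators.
For each fixed i, the pair (π(i), π(i+1)) is a uniformly random ordered pair of distinct values from {1, …, 275}; by symmetry P[π(i) < π(i+1)] = 1/2.
By linearity: E[X] = 274 · (1/2) = (275 − 1) · (1/2) = 137 ≈ 137.000000.

E[X] = 137 = 137.000000.


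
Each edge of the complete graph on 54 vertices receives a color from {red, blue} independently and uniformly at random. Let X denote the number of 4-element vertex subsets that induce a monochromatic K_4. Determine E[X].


Let X = Σ_S X_S over the C(54, 4) = 316251 subsets S of size 4, where X_S = 1 if the K_4 on S is monochromatic.
For a fixed S, the K_4 on S has C(4, 2) = 6 edges. P[all 6 edges red] = (1/2)^6, and likewise for blue, so P[monochromatic] = 2·(1/2)^6 = 2^{1 − 6} = 1/32.
By linearity: E[X] = C(54, 4) · 2^{1 − 6} = 316251 · 1/32 = 316251/32.
Numerically: E[X] ≈ 9882.844.

E[X] = C(54,4)·2^(1−C(4,2)) = 316251/32 ≈ 9882.844.


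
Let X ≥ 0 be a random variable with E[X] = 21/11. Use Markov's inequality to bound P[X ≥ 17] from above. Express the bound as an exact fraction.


μ = E[X] = 21/11, a = 17.
Markov: P[X ≥ 17] ≤ μ/a = (21/11)/17 = 21/187.
Numerically: ≈ 0.1123.
(Since a = 17 > μ = 1.9091, the bound 21/187 is < 1 and informative.)

P[X ≥ 17] ≤ 21/187 ≈ 0.1123.


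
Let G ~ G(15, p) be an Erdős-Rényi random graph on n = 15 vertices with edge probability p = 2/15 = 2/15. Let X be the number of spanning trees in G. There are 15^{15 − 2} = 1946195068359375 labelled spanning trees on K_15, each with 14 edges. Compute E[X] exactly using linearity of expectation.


K_15 has 15^{15 − 2} = 1946195068359375 labelled spanning trees.
For each such spanning tree H, let X_H = 1 if all 14 edges of H are present in G. Then P[X_H = 1] = p^{14} = (2/15)^{14} = 16384/29192926025390625.
Summing the indicators: E[X] = Σ_H E[X_H] = 1946195068359375 · p^{14} = 1946195068359375 · 16384/29192926025390625 = 16384/15.
Numerically: E[X] ≈ 1.09e+03.

E[X] = 1946195068359375 · (2/15)^{14} = 16384/15 ≈ 1.09e+03.


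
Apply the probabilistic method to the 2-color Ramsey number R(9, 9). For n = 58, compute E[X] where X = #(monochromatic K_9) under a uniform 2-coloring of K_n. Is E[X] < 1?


E[X] = C(58, 9) · 2^{1 − 36} = 10648873950 · 2^{−35} = 10648873950/34359738368.
As a reduced fraction: E[X] = 5324436975/17179869184 ≈ 0.309923.
Is E[X] < 1? YES.
Since E[X] < 1, there exists a 2-coloring of K_{58} with no monochromatic K_9; hence R(9, 9) > 58.

E[X] = 5324436975/17179869184 ≈ 0.309923; E[X] < 1, so R(9, 9) > 58.


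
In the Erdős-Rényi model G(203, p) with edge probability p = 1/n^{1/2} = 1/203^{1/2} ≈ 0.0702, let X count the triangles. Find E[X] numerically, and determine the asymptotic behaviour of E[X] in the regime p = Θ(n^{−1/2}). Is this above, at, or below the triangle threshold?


Number of potential triangles: C(203, 3) = 1373701.
Each occurs with probability p³ ≈ (0.0702)³ ≈ 3.45745e-04.
By linearity: E[X] = C(203, 3)·p³ ≈ 1373701 · 3.45745e-04 ≈ 474.950.
Since α = 1/2 < 1, p = c/n^{1/2} ≫ 1/n is above the triangle threshold p ~ 1/n. Asymptotically E[X] ~ (c³/6)·n^{3(1−α)} = (1³/6)·n^{1.5} → ∞; triangles are abundant w.h.p.

E[X] ≈ 474.950; in regime p = Θ(1/n^{1/2}) E[X] diverges (above the triangle threshold p ~ 1/n).


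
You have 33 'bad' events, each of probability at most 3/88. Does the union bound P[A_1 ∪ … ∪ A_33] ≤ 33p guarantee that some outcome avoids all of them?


Union bound: P[∪_{i=1}^{33} A_i] ≤ Σ_i P[A_i] ≤ 33·p = 33·(3/88) = 9/8.
Numerically: 9/8 ≈ 1.1250000.
Is 9/8 < 1? NO.
Since the bound 9/8 is ≥ 1, the union bound is uninformative here; it does NOT by itself certify existence.

33·p = 9/8 ≈ 1.1250000; existence NOT certified by the union bound.


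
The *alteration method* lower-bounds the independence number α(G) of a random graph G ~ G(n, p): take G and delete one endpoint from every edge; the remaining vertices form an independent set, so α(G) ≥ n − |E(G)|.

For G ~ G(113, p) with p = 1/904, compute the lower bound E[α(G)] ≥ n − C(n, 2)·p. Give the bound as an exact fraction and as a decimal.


E[|E(G)|] = C(113, 2)·p = 6328 · (1/904) = 7.
E[α(G)] ≥ n − E[|E(G)|] = 113 − 7 = 106.
Numerically: ≈ 106.000000.
(This is only a lower bound; the true E[α(G)] may be larger.)

E[α(G)] ≥ 106 ≈ 106.000000.


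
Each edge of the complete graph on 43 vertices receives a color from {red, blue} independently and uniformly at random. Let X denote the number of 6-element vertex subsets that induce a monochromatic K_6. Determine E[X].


Let X = Σ_S X_S over the C(43, 6) = 6096454 subsets S of size 6, where X_S = 1 if the K_6 on S is monochromatic.
For a fixed S, the K_6 on S has C(6, 2) = 15 edges. P[all 15 edges red] = (1/2)^15, and likewise for blue, so P[monochromatic] = 2·(1/2)^15 = 2^{1 − 15} = 1/16384.
Summing: E[X] = C(43, 6) · 2^{1 − 15} = 6096454 · 1/16384 = 3048227/8192.
Numerically: E[X] ≈ 372.098.

E[X] = C(43,6)·2^(1−C(6,2)) = 3048227/8192 ≈ 372.098.


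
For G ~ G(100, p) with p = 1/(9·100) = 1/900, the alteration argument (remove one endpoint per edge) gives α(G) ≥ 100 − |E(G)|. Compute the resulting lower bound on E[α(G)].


E[|E(G)|] = C(100, 2)·p = 4950 · (1/900) = 11/2.
E[α(G)] ≥ n − E[|E(G)|] = 100 − 11/2 = 189/2.
Numerically: ≈ 94.50000.
(This is only a lower bound; the true E[α(G)] may be larger.)

E[α(G)] ≥ 189/2 ≈ 94.50000.


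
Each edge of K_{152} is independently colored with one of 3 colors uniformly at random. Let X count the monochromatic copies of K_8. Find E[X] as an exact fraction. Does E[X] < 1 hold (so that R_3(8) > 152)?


E[X] = C(152, 8) · 3^{1 − 28} = 5859727868575 · 3^{−27} = 5859727868575/7625597484987.
As a reduced fraction: E[X] = 5859727868575/7625597484987 ≈ 0.768429.
Is E[X] < 1? YES.
Since E[X] < 1, there exists a 3-coloring of K_{152} with no monochromatic K_8; hence R_3(8) > 152.

E[X] = 5859727868575/7625597484987 ≈ 0.768429; E[X] < 1, so R_3(8) > 152.


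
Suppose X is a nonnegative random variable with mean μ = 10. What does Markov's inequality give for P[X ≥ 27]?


μ = E[X] = 10, a = 27.
Markov: P[X ≥ 27] ≤ μ/a = (10)/27 = 10/27.
Numerically: ≈ 0.370.
(Since a = 27 > μ = 10.000, the bound 10/27 is < 1 and informative.)

P[X ≥ 27] ≤ 10/27 ≈ 0.370.


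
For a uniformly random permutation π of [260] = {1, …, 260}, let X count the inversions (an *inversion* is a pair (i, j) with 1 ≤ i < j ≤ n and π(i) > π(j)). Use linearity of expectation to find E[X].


Write X = Σ X_I over the C(260, 2) = 33670 pairs i < j, with X_I the indicator of one inversion.
There are 33670 indicators.
For each fixed pair i < j, the values π(i) and π(j) are two distinct elements of {1, …, 260} in uniformly random order; by symmetry P[π(i) > π(j)] = 1/2.
By linearity: E[X] = 33670 · (1/2) = C(260, 2) · (1/2) = 33670/2 = 16835 ≈ 16835.000000.

E[X] = 16835 = 16835.000000.


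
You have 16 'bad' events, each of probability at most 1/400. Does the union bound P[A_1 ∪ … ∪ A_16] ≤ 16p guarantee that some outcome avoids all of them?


Union bound: P[∪_{i=1}^{16} A_i] ≤ Σ_i P[A_i] ≤ 16·p = 16·(1/400) = 1/25.
Numerically: 1/25 ≈ 0.04000.
Is 1/25 < 1? YES.
Since P[∪ A_i] ≤ 1/25 < 1, the complement has P[∩ A_i^c] ≥ 1 − 1/25 = 24/25 > 0, so some outcome avoids every A_i.

16·p = 1/25 ≈ 0.04000; existence CERTIFIED by the union bound.


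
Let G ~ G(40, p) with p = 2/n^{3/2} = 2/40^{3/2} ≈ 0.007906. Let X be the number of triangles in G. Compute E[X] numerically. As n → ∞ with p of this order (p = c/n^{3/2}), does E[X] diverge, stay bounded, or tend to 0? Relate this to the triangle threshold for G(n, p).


Number of potential triangles: C(40, 3) = 9880.
Each occurs with probability p³ ≈ (0.007906)³ ≈ 4.941059e-07.
By linearity: E[X] = C(40, 3)·p³ ≈ 9880 · 4.941059e-07 ≈ 0.0049.
Since α = 3/2 > 1, p = c/n^{3/2} = o(1/n) is below the triangle threshold p ~ 1/n. Asymptotically E[X] ~ (c³/6)·n^{3(1−α)} = (2³/6)·n^{-1.5} → 0, so by Markov's inequality G has no triangles w.h.p.

E[X] ≈ 0.0049; in regime p = Θ(1/n^{3/2}) E[X] tends to 0 (below the triangle threshold p ~ 1/n).


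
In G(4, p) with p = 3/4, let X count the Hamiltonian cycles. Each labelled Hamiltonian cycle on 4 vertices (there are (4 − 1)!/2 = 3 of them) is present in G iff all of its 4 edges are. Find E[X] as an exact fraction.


K_4 has (4 − 1)!/2 = 3 labelled Hamiltonian cycles.
For each such Hamiltonian cycle H, let X_H = 1 if all 4 edges of H are present in G. Then P[X_H = 1] = p^{4} = (3/4)^{4} = 81/256.
By linearity of expectation: E[X] = Σ_H E[X_H] = 3 · p^{4} = 3 · 81/256 = 243/256.
Numerically: E[X] ≈ 0.949.

E[X] = 3 · (3/4)^{4} = 243/256 ≈ 0.949.


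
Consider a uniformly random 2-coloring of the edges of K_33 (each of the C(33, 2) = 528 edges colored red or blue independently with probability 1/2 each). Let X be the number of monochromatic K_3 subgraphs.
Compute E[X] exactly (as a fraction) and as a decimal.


Let X = Σ_S X_S over the C(33, 3) = 5456 subsets S of size 3, where X_S = 1 if the K_3 on S is monochromatic.
For a fixed S, the K_3 on S has C(3, 2) = 3 edges. P[all 3 edges red] = (1/2)^3, and likewise for blue, so P[monochromatic] = 2·(1/2)^3 = 2^{1 − 3} = 1/4.
By linearity of expectation: E[X] = C(33, 3) · 2^{1 − 3} = 5456 · 1/4 = 1364.
Numerically: E[X] ≈ 1364.0000.

E[X] = C(33,3)·2^(1−C(3,2)) = 1364 ≈ 1364.0000.


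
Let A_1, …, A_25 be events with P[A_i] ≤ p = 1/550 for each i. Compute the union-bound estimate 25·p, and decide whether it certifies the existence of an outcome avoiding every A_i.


Union bound: P[∪_{i=1}^{25} A_i] ≤ Σ_i P[A_i] ≤ 25·p = 25·(1/550) = 1/22.
Numerically: 1/22 ≈ 0.0454545.
Is 1/22 < 1? YES.
Since P[∪ A_i] ≤ 1/22 < 1, the complement has P[∩ A_i^c] ≥ 1 − 1/22 = 21/22 > 0, so some outcome avoids every A_i.

25·p = 1/22 ≈ 0.0454545; existence CERTIFIED by the union bound.


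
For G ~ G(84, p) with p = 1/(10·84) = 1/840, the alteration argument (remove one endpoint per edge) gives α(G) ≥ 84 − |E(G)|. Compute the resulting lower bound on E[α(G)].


E[|E(G)|] = C(84, 2)·p = 3486 · (1/840) = 83/20.
E[α(G)] ≥ n − E[|E(G)|] = 84 − 83/20 = 1597/20.
Numerically: ≈ 79.8500.
(This is only a lower bound; the true E[α(G)] may be larger.)

E[α(G)] ≥ 1597/20 ≈ 79.8500.


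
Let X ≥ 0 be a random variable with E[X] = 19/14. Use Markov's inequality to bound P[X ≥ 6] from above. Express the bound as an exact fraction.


μ = E[X] = 19/14, a = 6.
Markov: P[X ≥ 6] ≤ μ/a = (19/14)/6 = 19/84.
Numerically: ≈ 0.226.
(Since a = 6 > μ = 1.357, the bound 19/84 is < 1 and informative.)

P[X ≥ 6] ≤ 19/84 ≈ 0.226.


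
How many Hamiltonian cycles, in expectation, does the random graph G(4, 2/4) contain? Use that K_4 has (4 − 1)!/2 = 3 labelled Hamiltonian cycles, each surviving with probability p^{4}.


K_4 has (4 − 1)!/2 = 3 labelled Hamiltonian cycles.
For each such Hamiltonian cycle H, let X_H = 1 if all 4 edges of H are present in G. Then P[X_H = 1] = p^{4} = (1/2)^{4} = 1/16.
By linearity: E[X] = Σ_H E[X_H] = 3 · p^{4} = 3 · 1/16 = 3/16.
Numerically: E[X] ≈ 0.188.

E[X] = 3 · (1/2)^{4} = 3/16 ≈ 0.188.


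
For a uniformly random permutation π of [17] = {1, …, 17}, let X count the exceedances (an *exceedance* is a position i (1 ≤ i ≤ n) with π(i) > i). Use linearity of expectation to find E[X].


Write X = Σ_{i=1}^{17} X_i, where X_i = 1_{π(i) > i}.
For each fixed i, π(i) is uniform over {1, …, 17} (marginal of a uniform permutation), so P[π(i) > i] = (n − i)/n. Summing: Σ_{i=1}^{17} (n − i)/n = (0 + 1 + … + 16)/17 = 17(17 − 1)/(2·17) = (17 − 1)/2.
Hence E[X] = Σ_{i=1}^{17} (17 − i)/17 = 8 ≈ 8.0000.

E[X] = 8 = 8.0000.


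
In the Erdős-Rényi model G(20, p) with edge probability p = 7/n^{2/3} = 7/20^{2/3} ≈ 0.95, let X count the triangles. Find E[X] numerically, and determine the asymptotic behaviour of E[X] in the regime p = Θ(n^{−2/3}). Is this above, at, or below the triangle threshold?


Number of potential triangles: C(20, 3) = 1140.
Each occurs with probability p³ ≈ (0.95)³ ≈ 8.57500e-01.
By linearity: E[X] = C(20, 3)·p³ ≈ 1140 · 8.57500e-01 ≈ 977.550.
Since α = 2/3 < 1, p = c/n^{2/3} ≫ 1/n is above the triangle threshold p ~ 1/n. Asymptotically E[X] ~ (c³/6)·n^{3(1−α)} = (7³/6)·n^{1} → ∞; triangles are abundant w.h.p.

E[X] ≈ 977.550; in regime p = Θ(1/n^{2/3}) E[X] diverges (above the triangle threshold p ~ 1/n).


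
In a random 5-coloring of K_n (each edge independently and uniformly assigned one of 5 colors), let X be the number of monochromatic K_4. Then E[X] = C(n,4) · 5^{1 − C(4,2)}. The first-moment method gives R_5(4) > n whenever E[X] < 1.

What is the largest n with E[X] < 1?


We need C(n, 4) · 5^{1 − 6} < 1, i.e. C(n, 4) < 5^{6 − 1} = 3125.
Check values of n near the boundary:
  n = 12: C(12, 4) = 495; 495 < 3125? YES
  n = 13: C(13, 4) = 715; 715 < 3125? YES
  n = 14: C(14, 4) = 1001; 1001 < 3125? YES
  n = 15: C(15, 4) = 1365; 1365 < 3125? YES
  n = 16: C(16, 4) = 1820; 1820 < 3125? YES
  n = 17: C(17, 4) = 2380; 2380 < 3125? YES
  n = 18: C(18, 4) = 3060; 3060 < 3125? YES
  n = 19: C(19, 4) = 3876; 3876 < 3125? NO
  n = 20: C(20, 4) = 4845; 4845 < 3125? NO
  n = 21: C(21, 4) = 5985; 5985 < 3125? NO
The largest n with C(n, 4) < 3125 is n = 18 (where E[X] = 612/625 ≈ 0.9792000). Hence R_5(4) > 18, i.e. R_5(4) ≥ 19.

Largest n = 18; hence R_5(4) > 18.


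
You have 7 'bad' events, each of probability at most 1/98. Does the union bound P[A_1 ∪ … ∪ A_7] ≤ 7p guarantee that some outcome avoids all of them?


Union bound: P[∪_{i=1}^{7} A_i] ≤ Σ_i P[A_i] ≤ 7·p = 7·(1/98) = 1/14.
Numerically: 1/14 ≈ 0.07143.
Is 1/14 < 1? YES.
Since P[∪ A_i] ≤ 1/14 < 1, the complement has P[∩ A_i^c] ≥ 1 − 1/14 = 13/14 > 0, so some outcome avoids every A_i.

7·p = 1/14 ≈ 0.07143; existence CERTIFIED by the union bound.


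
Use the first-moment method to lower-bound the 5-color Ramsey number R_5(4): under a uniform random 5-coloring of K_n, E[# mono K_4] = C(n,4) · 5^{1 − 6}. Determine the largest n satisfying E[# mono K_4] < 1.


We need C(n, 4) · 5^{1 − 6} < 1, i.e. C(n, 4) < 5^{6 − 1} = 3125.
Check values of n near the boundary:
  n = 14: C(14, 4) = 1001; 1001 < 3125? YES
  n = 15: C(15, 4) = 1365; 1365 < 3125? YES
  n = 16: C(16, 4) = 1820; 1820 < 3125? YES
  n = 17: C(17, 4) = 2380; 2380 < 3125? YES
  n = 18: C(18, 4) = 3060; 3060 < 3125? YES
  n = 19: C(19, 4) = 3876; 3876 < 3125? NO
The largest n with C(n, 4) < 3125 is n = 18 (where E[X] = 612/625 ≈ 0.97920). Hence R_5(4) > 18, i.e. R_5(4) ≥ 19.

Largest n = 18; hence R_5(4) > 18.


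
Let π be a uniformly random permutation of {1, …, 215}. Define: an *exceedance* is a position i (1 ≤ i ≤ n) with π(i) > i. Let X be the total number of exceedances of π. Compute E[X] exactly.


Write X = Σ_{i=1}^{215} X_i, where X_i = 1_{π(i) > i}.
For each fixed i, π(i) is uniform over {1, …, 215} (marginal of a uniform permutation), so P[π(i) > i] = (n − i)/n. Summing: Σ_{i=1}^{215} (n − i)/n = (0 + 1 + … + 214)/215 = 215(215 − 1)/(2·215) = (215 − 1)/2.
Hence E[X] = Σ_{i=1}^{215} (215 − i)/215 = 107 ≈ 107.00000.

E[X] = 107 = 107.00000.


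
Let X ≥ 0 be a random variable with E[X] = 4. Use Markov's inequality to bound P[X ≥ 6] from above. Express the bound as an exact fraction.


μ = E[X] = 4, a = 6.
Markov: P[X ≥ 6] ≤ μ/a = (4)/6 = 2/3.
Numerically: ≈ 0.667.
(Since a = 6 > μ = 4.000, the bound 2/3 is < 1 and informative.)

P[X ≥ 6] ≤ 2/3 ≈ 0.667.


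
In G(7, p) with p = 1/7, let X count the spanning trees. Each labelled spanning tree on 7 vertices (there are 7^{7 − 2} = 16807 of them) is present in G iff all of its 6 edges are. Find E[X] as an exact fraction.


K_7 has 7^{7 − 2} = 16807 labelled spanning trees.
For each such spanning tree H, let X_H = 1 if all 6 edges of H are present in G. Then P[X_H = 1] = p^{6} = (1/7)^{6} = 1/117649.
Summing the indicators: E[X] = Σ_H E[X_H] = 16807 · p^{6} = 16807 · 1/117649 = 1/7.
Numerically: E[X] ≈ 0.143.

E[X] = 16807 · (1/7)^{6} = 1/7 ≈ 0.143.


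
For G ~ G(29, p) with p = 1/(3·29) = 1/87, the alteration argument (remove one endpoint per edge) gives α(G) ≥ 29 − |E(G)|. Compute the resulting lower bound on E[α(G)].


E[|E(G)|] = C(29, 2)·p = 406 · (1/87) = 14/3.
E[α(G)] ≥ n − E[|E(G)|] = 29 − 14/3 = 73/3.
Numerically: ≈ 24.33333.
(This is only a lower bound; the true E[α(G)] may be larger.)

E[α(G)] ≥ 73/3 ≈ 24.33333.


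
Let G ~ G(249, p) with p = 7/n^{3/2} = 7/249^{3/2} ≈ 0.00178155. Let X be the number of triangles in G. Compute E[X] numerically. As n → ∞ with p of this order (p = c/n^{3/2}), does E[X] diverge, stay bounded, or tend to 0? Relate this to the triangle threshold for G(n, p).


Number of potential triangles: C(249, 3) = 2542124.
Each occurs with probability p³ ≈ (0.00178155)³ ≈ 5.65453710e-09.
By linearity: E[X] = C(249, 3)·p³ ≈ 2542124 · 5.65453710e-09 ≈ 0.014375.
Since α = 3/2 > 1, p = c/n^{3/2} = o(1/n) is below the triangle threshold p ~ 1/n. Asymptotically E[X] ~ (c³/6)·n^{3(1−α)} = (7³/6)·n^{-1.5} → 0, so by Markov's inequality G has no triangles w.h.p.

E[X] ≈ 0.014375; in regime p = Θ(1/n^{3/2}) E[X] tends to 0 (below the triangle threshold p ~ 1/n).


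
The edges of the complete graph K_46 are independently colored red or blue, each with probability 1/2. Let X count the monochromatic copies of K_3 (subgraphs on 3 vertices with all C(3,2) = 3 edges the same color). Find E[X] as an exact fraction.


Let X = Σ_S X_S over the C(46, 3) = 15180 subsets S of size 3, where X_S = 1 if the K_3 on S is monochromatic.
For a fixed S, the K_3 on S has C(3, 2) = 3 edges. P[all 3 edges red] = (1/2)^3, and likewise for blue, so P[monochromatic] = 2·(1/2)^3 = 2^{1 − 3} = 1/4.
By linearity of expectation: E[X] = C(46, 3) · 2^{1 − 3} = 15180 · 1/4 = 3795.
Numerically: E[X] ≈ 3795.000.

E[X] = C(46,3)·2^(1−C(3,2)) = 3795 ≈ 3795.000.


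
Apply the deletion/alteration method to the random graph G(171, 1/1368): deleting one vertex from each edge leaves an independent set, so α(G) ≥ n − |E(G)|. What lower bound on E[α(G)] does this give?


E[|E(G)|] = C(171, 2)·p = 14535 · (1/1368) = 85/8.
E[α(G)] ≥ n − E[|E(G)|] = 171 − 85/8 = 1283/8.
Numerically: ≈ 160.375000.
(This is only a lower bound; the true E[α(G)] may be larger.)

E[α(G)] ≥ 1283/8 ≈ 160.375000.


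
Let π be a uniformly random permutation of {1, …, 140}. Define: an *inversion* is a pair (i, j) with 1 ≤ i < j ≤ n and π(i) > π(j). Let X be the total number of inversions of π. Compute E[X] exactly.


Write X = Σ X_I over the C(140, 2) = 9730 pairs i < j, with X_I the indicator of one inversion.
There are 9730 indicators.
For each fixed pair i < j, the values π(i) and π(j) are two distinct elements of {1, …, 140} in uniformly random order; by symmetry P[π(i) > π(j)] = 1/2.
By linearity: E[X] = 9730 · (1/2) = C(140, 2) · (1/2) = 9730/2 = 4865 ≈ 4865.000.

E[X] = 4865 = 4865.000.


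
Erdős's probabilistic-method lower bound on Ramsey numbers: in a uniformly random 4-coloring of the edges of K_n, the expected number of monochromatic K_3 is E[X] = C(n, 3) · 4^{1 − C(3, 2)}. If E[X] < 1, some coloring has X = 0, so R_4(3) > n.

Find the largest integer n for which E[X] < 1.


We need C(n, 3) · 4^{1 − 3} < 1, i.e. C(n, 3) < 4^{3 − 1} = 16.
Check values of n near the boundary:
  n = 3: C(3, 3) = 1; 1 < 16? YES
  n = 4: C(4, 3) = 4; 4 < 16? YES
  n = 5: C(5, 3) = 10; 10 < 16? YES
  n = 6: C(6, 3) = 20; 20 < 16? NO
  n = 7: C(7, 3) = 35; 35 < 16? NO
  n = 8: C(8, 3) = 56; 56 < 16? NO
The largest n with C(n, 3) < 16 is n = 5 (where E[X] = 5/8 ≈ 0.62500). Hence R_4(3) > 5, i.e. R_4(3) ≥ 6.

Largest n = 5; hence R_4(3) > 5.


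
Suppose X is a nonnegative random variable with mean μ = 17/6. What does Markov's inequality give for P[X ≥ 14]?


μ = E[X] = 17/6, a = 14.
Markov: P[X ≥ 14] ≤ μ/a = (17/6)/14 = 17/84.
Numerically: ≈ 0.202.
(Since a = 14 > μ = 2.833, the bound 17/84 is < 1 and informative.)

P[X ≥ 14] ≤ 17/84 ≈ 0.202.


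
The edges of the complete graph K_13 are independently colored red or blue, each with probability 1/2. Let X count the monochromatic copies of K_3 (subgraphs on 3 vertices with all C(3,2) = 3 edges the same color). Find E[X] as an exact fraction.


Let X = Σ_S X_S over the C(13, 3) = 286 subsets S of size 3, where X_S = 1 if the K_3 on S is monochromatic.
For a fixed S, the K_3 on S has C(3, 2) = 3 edges. P[all 3 edges red] = (1/2)^3, and likewise for blue, so P[monochromatic] = 2·(1/2)^3 = 2^{1 − 3} = 1/4.
Summing: E[X] = C(13, 3) · 2^{1 − 3} = 286 · 1/4 = 143/2.
Numerically: E[X] ≈ 71.500.

E[X] = C(13,3)·2^(1−C(3,2)) = 143/2 ≈ 71.500.


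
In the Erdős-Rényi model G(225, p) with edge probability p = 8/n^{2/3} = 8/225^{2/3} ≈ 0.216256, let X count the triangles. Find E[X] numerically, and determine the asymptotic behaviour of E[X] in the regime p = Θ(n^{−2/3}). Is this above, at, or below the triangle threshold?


Number of potential triangles: C(225, 3) = 1873200.
Each occurs with probability p³ ≈ (0.216256)³ ≈ 1.01135802e-02.
By linearity: E[X] = C(225, 3)·p³ ≈ 1873200 · 1.01135802e-02 ≈ 18944.758519.
Since α = 2/3 < 1, p = c/n^{2/3} ≫ 1/n is above the triangle threshold p ~ 1/n. Asymptotically E[X] ~ (c³/6)·n^{3(1−α)} = (8³/6)·n^{1} → ∞; triangles are abundant w.h.p.

E[X] ≈ 18944.758519; in regime p = Θ(1/n^{2/3}) E[X] diverges (above the triangle threshold p ~ 1/n).


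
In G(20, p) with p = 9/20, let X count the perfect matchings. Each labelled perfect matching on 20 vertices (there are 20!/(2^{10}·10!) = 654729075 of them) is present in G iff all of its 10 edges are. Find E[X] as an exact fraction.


K_20 has 20!/(2^{10}·10!) = 654729075 labelled perfect matchings.
For each such perfect matching H, let X_H = 1 if all 10 edges of H are present in G. Then P[X_H = 1] = p^{10} = (9/20)^{10} = 3486784401/10240000000000.
Summing the indicators: E[X] = Σ_H E[X_H] = 654729075 · p^{10} = 654729075 · 3486784401/10240000000000 = 91315965023646363/409600000000.
Numerically: E[X] ≈ 2.2294e+05.

E[X] = 654729075 · (9/20)^{10} = 91315965023646363/409600000000 ≈ 2.2294e+05.


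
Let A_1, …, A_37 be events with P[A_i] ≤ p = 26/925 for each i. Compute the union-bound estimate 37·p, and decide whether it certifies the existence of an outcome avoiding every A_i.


Union bound: P[∪_{i=1}^{37} A_i] ≤ Σ_i P[A_i] ≤ 37·p = 37·(26/925) = 26/25.
Numerically: 26/25 ≈ 1.04000.
Is 26/25 < 1? NO.
Since the bound 26/25 is ≥ 1, the union bound is uninformative here; it does NOT by itself certify existence.

37·p = 26/25 ≈ 1.04000; existence NOT certified by the union bound.


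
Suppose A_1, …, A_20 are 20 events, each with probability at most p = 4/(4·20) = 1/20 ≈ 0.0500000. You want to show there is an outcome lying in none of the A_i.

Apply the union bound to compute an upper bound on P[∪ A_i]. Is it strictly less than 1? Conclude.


Union bound: P[∪_{i=1}^{20} A_i] ≤ Σ_i P[A_i] ≤ 20·p = 20·(1/20) = 1.
Numerically: 1 ≈ 1.0000000.
Is 1 < 1? NO.
Since the bound 1 is ≥ 1, the union bound is uninformative here; it does NOT by itself certify existence.

20·p = 1 ≈ 1.0000000; existence NOT certified by the union bound.


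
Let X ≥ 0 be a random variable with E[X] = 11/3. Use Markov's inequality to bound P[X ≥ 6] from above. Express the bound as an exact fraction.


μ = E[X] = 11/3, a = 6.
Markov: P[X ≥ 6] ≤ μ/a = (11/3)/6 = 11/18.
Numerically: ≈ 0.61111.
(Since a = 6 > μ = 3.66667, the bound 11/18 is < 1 and informative.)

P[X ≥ 6] ≤ 11/18 ≈ 0.61111.


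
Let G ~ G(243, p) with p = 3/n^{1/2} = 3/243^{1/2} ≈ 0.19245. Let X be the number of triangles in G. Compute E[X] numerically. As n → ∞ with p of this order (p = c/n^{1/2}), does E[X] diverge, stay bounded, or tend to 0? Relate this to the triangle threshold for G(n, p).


Number of potential triangles: C(243, 3) = 2362041.
Each occurs with probability p³ ≈ (0.19245)³ ≈ 7.1277811e-03.
By linearity: E[X] = C(243, 3)·p³ ≈ 2362041 · 7.1277811e-03 ≈ 16836.11120.
Since α = 1/2 < 1, p = c/n^{1/2} ≫ 1/n is above the triangle threshold p ~ 1/n. Asymptotically E[X] ~ (c³/6)·n^{3(1−α)} = (3³/6)·n^{1.5} → ∞; triangles are abundant w.h.p.

E[X] ≈ 16836.11120; in regime p = Θ(1/n^{1/2}) E[X] diverges (above the triangle threshold p ~ 1/n).


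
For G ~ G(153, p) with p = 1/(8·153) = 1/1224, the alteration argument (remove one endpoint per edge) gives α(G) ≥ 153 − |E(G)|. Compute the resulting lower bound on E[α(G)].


E[|E(G)|] = C(153, 2)·p = 11628 · (1/1224) = 19/2.
E[α(G)] ≥ n − E[|E(G)|] = 153 − 19/2 = 287/2.
Numerically: ≈ 143.50000.
(This is only a lower bound; the true E[α(G)] may be larger.)

E[α(G)] ≥ 287/2 ≈ 143.50000.


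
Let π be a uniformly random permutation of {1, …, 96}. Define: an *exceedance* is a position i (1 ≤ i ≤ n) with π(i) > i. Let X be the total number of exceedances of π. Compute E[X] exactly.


Write X = Σ_{i=1}^{96} X_i, where X_i = 1_{π(i) > i}.
For each fixed i, π(i) is uniform over {1, …, 96} (marginal of a uniform permutation), so P[π(i) > i] = (n − i)/n. Summing: Σ_{i=1}^{96} (n − i)/n = (0 + 1 + … + 95)/96 = 96(96 − 1)/(2·96) = (96 − 1)/2.
Hence E[X] = Σ_{i=1}^{96} (96 − i)/96 = 95/2 ≈ 47.500000.

E[X] = 95/2 = 47.500000.


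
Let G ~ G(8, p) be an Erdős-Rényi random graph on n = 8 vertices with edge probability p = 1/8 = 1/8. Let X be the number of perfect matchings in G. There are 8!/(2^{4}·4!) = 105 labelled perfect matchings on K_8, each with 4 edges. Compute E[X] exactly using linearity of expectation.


K_8 has 8!/(2^{4}·4!) = 105 labelled perfect matchings.
For each such perfect matching H, let X_H = 1 if all 4 edges of H are present in G. Then P[X_H = 1] = p^{4} = (1/8)^{4} = 1/4096.
By linearity: E[X] = Σ_H E[X_H] = 105 · p^{4} = 105 · 1/4096 = 105/4096.
Numerically: E[X] ≈ 0.0256348.

E[X] = 105 · (1/8)^{4} = 105/4096 ≈ 0.0256348.


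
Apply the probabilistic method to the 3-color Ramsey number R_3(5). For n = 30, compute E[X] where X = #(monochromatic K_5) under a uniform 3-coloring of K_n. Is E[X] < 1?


E[X] = C(30, 5) · 3^{1 − 10} = 142506 · 3^{−9} = 142506/19683.
As a reduced fraction: E[X] = 5278/729 ≈ 7.24005.
Is E[X] < 1? NO.
Since E[X] ≥ 1, the first-moment bound is inconclusive at n = 30; it does NOT by itself certify R_3(5) > 30.

E[X] = 5278/729 ≈ 7.24005; E[X] ≥ 1; first-moment method inconclusive here.


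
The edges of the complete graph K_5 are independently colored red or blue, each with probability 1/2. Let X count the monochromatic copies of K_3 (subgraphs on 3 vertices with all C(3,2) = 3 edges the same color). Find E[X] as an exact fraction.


Let X = Σ_S X_S over the C(5, 3) = 10 subsets S of size 3, where X_S = 1 if the K_3 on S is monochromatic.
For a fixed S, the K_3 on S has C(3, 2) = 3 edges. P[all 3 edges red] = (1/2)^3, and likewise for blue, so P[monochromatic] = 2·(1/2)^3 = 2^{1 − 3} = 1/4.
Summing: E[X] = C(5, 3) · 2^{1 − 3} = 10 · 1/4 = 5/2.
Numerically: E[X] ≈ 2.5000.

E[X] = C(5,3)·2^(1−C(3,2)) = 5/2 ≈ 2.5000.


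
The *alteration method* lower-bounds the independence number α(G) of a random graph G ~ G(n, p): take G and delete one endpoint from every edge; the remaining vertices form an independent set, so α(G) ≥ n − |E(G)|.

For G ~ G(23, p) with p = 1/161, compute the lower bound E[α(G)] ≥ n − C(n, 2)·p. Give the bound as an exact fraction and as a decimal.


E[|E(G)|] = C(23, 2)·p = 253 · (1/161) = 11/7.
E[α(G)] ≥ n − E[|E(G)|] = 23 − 11/7 = 150/7.
Numerically: ≈ 21.429.
(This is only a lower bound; the true E[α(G)] may be larger.)

E[α(G)] ≥ 150/7 ≈ 21.429.


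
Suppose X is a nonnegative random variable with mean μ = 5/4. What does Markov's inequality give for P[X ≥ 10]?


μ = E[X] = 5/4, a = 10.
Markov: P[X ≥ 10] ≤ μ/a = (5/4)/10 = 1/8.
Numerically: ≈ 0.1250.
(Since a = 10 > μ = 1.2500, the bound 1/8 is < 1 and informative.)

P[X ≥ 10] ≤ 1/8 ≈ 0.1250.


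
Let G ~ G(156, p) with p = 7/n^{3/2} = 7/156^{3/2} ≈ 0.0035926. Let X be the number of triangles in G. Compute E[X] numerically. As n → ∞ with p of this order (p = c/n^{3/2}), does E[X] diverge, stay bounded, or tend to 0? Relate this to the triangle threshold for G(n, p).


Number of potential triangles: C(156, 3) = 620620.
Each occurs with probability p³ ≈ (0.0035926)³ ≈ 4.6369608e-08.
By linearity: E[X] = C(156, 3)·p³ ≈ 620620 · 4.6369608e-08 ≈ 0.02878.
Since α = 3/2 > 1, p = c/n^{3/2} = o(1/n) is below the triangle threshold p ~ 1/n. Asymptotically E[X] ~ (c³/6)·n^{3(1−α)} = (7³/6)·n^{-1.5} → 0, so by Markov's inequality G has no triangles w.h.p.

E[X] ≈ 0.02878; in regime p = Θ(1/n^{3/2}) E[X] tends to 0 (below the triangle threshold p ~ 1/n).


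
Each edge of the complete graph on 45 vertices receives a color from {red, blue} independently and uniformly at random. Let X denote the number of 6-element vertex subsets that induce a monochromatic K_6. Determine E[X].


Let X = Σ_S X_S over the C(45, 6) = 8145060 subsets S of size 6, where X_S = 1 if the K_6 on S is monochromatic.
For a fixed S, the K_6 on S has C(6, 2) = 15 edges. P[all 15 edges red] = (1/2)^15, and likewise for blue, so P[monochromatic] = 2·(1/2)^15 = 2^{1 − 15} = 1/16384.
Summing: E[X] = C(45, 6) · 2^{1 − 15} = 8145060 · 1/16384 = 2036265/4096.
Numerically: E[X] ≈ 497.1350.

E[X] = C(45,6)·2^(1−C(6,2)) = 2036265/4096 ≈ 497.1350.


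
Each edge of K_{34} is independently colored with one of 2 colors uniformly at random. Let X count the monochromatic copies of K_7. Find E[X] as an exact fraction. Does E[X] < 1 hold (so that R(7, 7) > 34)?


E[X] = C(34, 7) · 2^{1 − 21} = 5379616 · 2^{−20} = 5379616/1048576.
As a reduced fraction: E[X] = 168113/32768 ≈ 5.13040.
Is E[X] < 1? NO.
Since E[X] ≥ 1, the first-moment bound is inconclusive at n = 34; it does NOT by itself certify R(7, 7) > 34.

E[X] = 168113/32768 ≈ 5.13040; E[X] ≥ 1; first-moment method inconclusive here.


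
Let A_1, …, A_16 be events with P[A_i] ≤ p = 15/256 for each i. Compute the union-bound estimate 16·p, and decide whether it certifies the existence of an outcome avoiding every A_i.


Union bound: P[∪_{i=1}^{16} A_i] ≤ Σ_i P[A_i] ≤ 16·p = 16·(15/256) = 15/16.
Numerically: 15/16 ≈ 0.9375.
Is 15/16 < 1? YES.
Since P[∪ A_i] ≤ 15/16 < 1, the complement has P[∩ A_i^c] ≥ 1 − 15/16 = 1/16 > 0, so some outcome avoids every A_i.

16·p = 15/16 ≈ 0.9375; existence CERTIFIED by the union bound.


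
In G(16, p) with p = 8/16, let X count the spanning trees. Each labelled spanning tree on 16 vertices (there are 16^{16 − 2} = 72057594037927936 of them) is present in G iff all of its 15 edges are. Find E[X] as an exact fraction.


K_16 has 16^{16 − 2} = 72057594037927936 labelled spanning trees.
For each such spanning tree H, let X_H = 1 if all 15 edges of H are present in G. Then P[X_H = 1] = p^{15} = (1/2)^{15} = 1/32768.
By linearity: E[X] = Σ_H E[X_H] = 72057594037927936 · p^{15} = 72057594037927936 · 1/32768 = 2199023255552.
Numerically: E[X] ≈ 2.2e+12.

E[X] = 72057594037927936 · (1/2)^{15} = 2199023255552 ≈ 2.2e+12.


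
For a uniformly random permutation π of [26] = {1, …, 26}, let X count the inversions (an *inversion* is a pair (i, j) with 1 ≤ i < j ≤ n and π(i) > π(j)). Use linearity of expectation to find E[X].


Write X = Σ X_I over the C(26, 2) = 325 pairs i < j, with X_I the indicator of one inversion.
There are 325 indicators.
For each fixed pair i < j, the values π(i) and π(j) are two distinct elements of {1, …, 26} in uniformly random order; by symmetry P[π(i) > π(j)] = 1/2.
By linearity: E[X] = 325 · (1/2) = C(26, 2) · (1/2) = 325/2 = 325/2 ≈ 162.500000.

E[X] = 325/2 = 162.500000.


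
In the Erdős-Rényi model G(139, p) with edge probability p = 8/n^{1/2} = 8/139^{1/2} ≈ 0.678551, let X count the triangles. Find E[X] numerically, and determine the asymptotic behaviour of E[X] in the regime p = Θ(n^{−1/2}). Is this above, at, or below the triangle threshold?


Number of potential triangles: C(139, 3) = 437989.
Each occurs with probability p³ ≈ (0.678551)³ ≈ 3.12426426e-01.
By linearity: E[X] = C(139, 3)·p³ ≈ 437989 · 3.12426426e-01 ≈ 136839.337852.
Since α = 1/2 < 1, p = c/n^{1/2} ≫ 1/n is above the triangle threshold p ~ 1/n. Asymptotically E[X] ~ (c³/6)·n^{3(1−α)} = (8³/6)·n^{1.5} → ∞; triangles are abundant w.h.p.

E[X] ≈ 136839.337852; in regime p = Θ(1/n^{1/2}) E[X] diverges (above the triangle threshold p ~ 1/n).


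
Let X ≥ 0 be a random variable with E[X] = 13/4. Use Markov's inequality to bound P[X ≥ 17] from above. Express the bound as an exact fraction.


μ = E[X] = 13/4, a = 17.
Markov: P[X ≥ 17] ≤ μ/a = (13/4)/17 = 13/68.
Numerically: ≈ 0.191176.
(Since a = 17 > μ = 3.250000, the bound 13/68 is < 1 and informative.)

P[X ≥ 17] ≤ 13/68 ≈ 0.191176.


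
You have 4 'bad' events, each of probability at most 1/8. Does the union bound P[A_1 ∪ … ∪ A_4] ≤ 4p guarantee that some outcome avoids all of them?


Union bound: P[∪_{i=1}^{4} A_i] ≤ Σ_i P[A_i] ≤ 4·p = 4·(1/8) = 1/2.
Numerically: 1/2 ≈ 0.5000000.
Is 1/2 < 1? YES.
Since P[∪ A_i] ≤ 1/2 < 1, the complement has P[∩ A_i^c] ≥ 1 − 1/2 = 1/2 > 0, so some outcome avoids every A_i.

4·p = 1/2 ≈ 0.5000000; existence CERTIFIED by the union bound.


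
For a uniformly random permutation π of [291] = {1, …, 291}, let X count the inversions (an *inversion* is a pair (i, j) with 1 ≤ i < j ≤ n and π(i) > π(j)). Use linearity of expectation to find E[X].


Write X = Σ X_I over the C(291, 2) = 42195 pairs i < j, with X_I the indicator of one inversion.
There are 42195 indicators.
For each fixed pair i < j, the values π(i) and π(j) are two distinct elements of {1, …, 291} in uniformly random order; by symmetry P[π(i) > π(j)] = 1/2.
By linearity: E[X] = 42195 · (1/2) = C(291, 2) · (1/2) = 42195/2 = 42195/2 ≈ 21097.500.

E[X] = 42195/2 = 21097.500.


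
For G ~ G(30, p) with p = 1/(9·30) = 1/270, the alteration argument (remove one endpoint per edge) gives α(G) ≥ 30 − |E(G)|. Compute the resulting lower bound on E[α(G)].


E[|E(G)|] = C(30, 2)·p = 435 · (1/270) = 29/18.
E[α(G)] ≥ n − E[|E(G)|] = 30 − 29/18 = 511/18.
Numerically: ≈ 28.3889.
(This is only a lower bound; the true E[α(G)] may be larger.)

E[α(G)] ≥ 511/18 ≈ 28.3889.
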